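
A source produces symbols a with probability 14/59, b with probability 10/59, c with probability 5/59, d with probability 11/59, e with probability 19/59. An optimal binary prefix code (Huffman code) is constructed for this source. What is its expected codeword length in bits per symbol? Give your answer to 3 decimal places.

Repeatedly combine the two least-probable nodes; the expected code length is the sum of the merged weights.
merge 5/59 + 10/59 → 15/59
merge 11/59 + 14/59 → 25/59
merge 15/59 + 19/59 → 34/59
merge 25/59 + 34/59 → 1
L = 15/59 + 25/59 + 34/59 + 1 = 133/59 ≈ 2.254 bits/symbol.

2.254 bits/symbol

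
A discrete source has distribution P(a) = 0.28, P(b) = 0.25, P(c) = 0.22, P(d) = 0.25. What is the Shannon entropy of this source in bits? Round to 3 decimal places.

1.995 bits

H = −Σ pᵢ log₂ pᵢ.
−0.28·log₂(0.28) = 0.5142
−0.25·log₂(0.25) = 0.5000
−0.22·log₂(0.22) = 0.4806
−0.25·log₂(0.25) = 0.5000
Sum ≈ 1.9948 → 1.995 bits.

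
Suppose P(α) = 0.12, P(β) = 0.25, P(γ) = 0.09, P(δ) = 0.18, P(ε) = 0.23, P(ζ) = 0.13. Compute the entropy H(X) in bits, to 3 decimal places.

H = −Σ pᵢ log₂ pᵢ.
−0.12·log₂(0.12) = 0.3671
−0.25·log₂(0.25) = 0.5000
−0.09·log₂(0.09) = 0.3127
−0.18·log₂(0.18) = 0.4453
−0.23·log₂(0.23) = 0.4877
−0.13·log₂(0.13) = 0.3826
Sum ≈ 2.4953 → 2.495 bits.

2.495 bits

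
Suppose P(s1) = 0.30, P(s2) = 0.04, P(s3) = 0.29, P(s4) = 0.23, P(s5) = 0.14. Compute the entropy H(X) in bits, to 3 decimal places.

2.110 bits

H = −Σ pᵢ log₂ pᵢ.
−0.30·log₂(0.30) = 0.5211
−0.04·log₂(0.04) = 0.1858
−0.29·log₂(0.29) = 0.5179
−0.23·log₂(0.23) = 0.4877
−0.14·log₂(0.14) = 0.3971
Sum ≈ 2.1095 → 2.110 bits.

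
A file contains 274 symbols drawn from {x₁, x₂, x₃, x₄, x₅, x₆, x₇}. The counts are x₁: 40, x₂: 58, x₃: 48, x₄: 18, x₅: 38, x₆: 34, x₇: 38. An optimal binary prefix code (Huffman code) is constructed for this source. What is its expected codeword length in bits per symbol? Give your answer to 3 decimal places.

Probabilities are the counts divided by 274.
Repeatedly combine the two least-probable nodes; the expected code length is the sum of the merged weights.
merge 9/137 + 17/137 → 26/137
merge 19/137 + 19/137 → 38/137
merge 20/137 + 24/137 → 44/137
merge 26/137 + 29/137 → 55/137
merge 38/137 + 44/137 → 82/137
merge 55/137 + 82/137 → 1
L = 26/137 + 38/137 + 44/137 + 55/137 + 82/137 + 1 = 382/137 ≈ 2.788 bits/symbol.

2.788 bits/symbol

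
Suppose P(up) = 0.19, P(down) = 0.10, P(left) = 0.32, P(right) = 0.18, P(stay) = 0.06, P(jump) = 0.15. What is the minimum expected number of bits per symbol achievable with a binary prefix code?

Repeatedly combine the two least-probable nodes; the expected code length is the sum of the merged weights.
merge 3/50 + 1/10 → 4/25
merge 3/20 + 4/25 → 31/100
merge 9/50 + 19/100 → 37/100
merge 31/100 + 8/25 → 63/100
merge 37/100 + 63/100 → 1
L = 4/25 + 31/100 + 37/100 + 63/100 + 1 = 247/100 = 2.47 bits/symbol.

2.47 bits/symbol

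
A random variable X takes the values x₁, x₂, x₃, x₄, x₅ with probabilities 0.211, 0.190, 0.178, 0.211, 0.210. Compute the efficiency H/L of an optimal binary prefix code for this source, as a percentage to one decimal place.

Entropy H = −Σ p log₂ p ≈ 2.3185 bits.
Huffman merges: 89/500+19/100→46/125; 21/100+211/1000→421/1000; 211/1000+46/125→579/1000; 421/1000+579/1000→1. L = 296/125 ≈ 2.3680.
Efficiency = H/L = 2.3185/2.3680 = 97.9%.

97.9%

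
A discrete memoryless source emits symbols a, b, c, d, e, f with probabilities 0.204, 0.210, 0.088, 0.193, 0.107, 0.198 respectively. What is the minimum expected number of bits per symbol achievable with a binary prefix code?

2.583 bits/symbol

Repeatedly combine the two least-probable nodes; the expected code length is the sum of the merged weights.
merge 11/125 + 107/1000 → 39/200
merge 193/1000 + 39/200 → 97/250
merge 99/500 + 51/250 → 201/500
merge 21/100 + 97/250 → 299/500
merge 201/500 + 299/500 → 1
L = 39/200 + 97/250 + 201/500 + 299/500 + 1 = 2583/1000 = 2.583 bits/symbol.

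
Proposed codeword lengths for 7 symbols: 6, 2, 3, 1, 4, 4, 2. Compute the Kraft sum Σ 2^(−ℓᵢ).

With common denominator 2^6 = 64: Σ 2^(−ℓᵢ) = 1/64 + 16/64 + 8/64 + 32/64 + 4/64 + 4/64 + 16/64 = 81/64 = 1.265625.

1.265625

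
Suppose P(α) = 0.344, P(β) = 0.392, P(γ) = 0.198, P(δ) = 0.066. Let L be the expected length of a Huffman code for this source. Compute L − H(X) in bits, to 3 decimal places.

Entropy H = −Σ p log₂ p ≈ 1.7806 bits.
Huffman merges: 33/500+99/500→33/125; 33/125+43/125→76/125; 49/125+76/125→1. L = 234/125 ≈ 1.8720.
L − H = 1.8720 − 1.7806 = 0.091 bits.

0.091 bits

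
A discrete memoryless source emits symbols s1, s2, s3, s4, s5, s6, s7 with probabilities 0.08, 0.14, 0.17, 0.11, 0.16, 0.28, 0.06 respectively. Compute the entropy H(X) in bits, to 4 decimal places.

2.6543 bits

H = −Σ pᵢ log₂ pᵢ.
−0.08·log₂(0.08) = 0.2915
−0.14·log₂(0.14) = 0.3971
−0.17·log₂(0.17) = 0.4346
−0.11·log₂(0.11) = 0.3503
−0.16·log₂(0.16) = 0.4230
−0.28·log₂(0.28) = 0.5142
−0.06·log₂(0.06) = 0.2435
Sum ≈ 2.6543 → 2.6543 bits.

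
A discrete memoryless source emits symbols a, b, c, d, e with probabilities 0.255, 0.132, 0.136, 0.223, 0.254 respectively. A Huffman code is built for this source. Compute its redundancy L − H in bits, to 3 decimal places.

Entropy H = −Σ p log₂ p ≈ 2.2647 bits.
Huffman merges: 33/250+17/125→67/250; 223/1000+127/500→477/1000; 51/200+67/250→523/1000; 477/1000+523/1000→1. L = 567/250 ≈ 2.2680.
L − H = 2.2680 − 2.2647 = 0.003 bits.

0.003 bits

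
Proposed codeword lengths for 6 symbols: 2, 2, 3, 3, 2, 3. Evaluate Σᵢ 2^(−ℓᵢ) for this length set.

1.125

With common denominator 2^3 = 8: Σ 2^(−ℓᵢ) = 2/8 + 2/8 + 1/8 + 1/8 + 2/8 + 1/8 = 9/8 = 1.125.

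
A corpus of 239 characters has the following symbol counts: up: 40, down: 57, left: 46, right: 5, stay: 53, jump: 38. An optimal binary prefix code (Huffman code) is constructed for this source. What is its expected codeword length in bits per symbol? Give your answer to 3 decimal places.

2.527 bits/symbol

Probabilities are the counts divided by 239.
Repeatedly combine the two least-probable nodes; the expected code length is the sum of the merged weights.
merge 5/239 + 38/239 → 43/239
merge 40/239 + 43/239 → 83/239
merge 46/239 + 53/239 → 99/239
merge 57/239 + 83/239 → 140/239
merge 99/239 + 140/239 → 1
L = 43/239 + 83/239 + 99/239 + 140/239 + 1 = 604/239 ≈ 2.527 bits/symbol.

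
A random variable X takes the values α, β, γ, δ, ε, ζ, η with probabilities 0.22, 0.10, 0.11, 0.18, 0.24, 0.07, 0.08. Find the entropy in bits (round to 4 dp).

2.6626 bits

H = −Σ pᵢ log₂ pᵢ.
−0.22·log₂(0.22) = 0.4806
−0.10·log₂(0.10) = 0.3322
−0.11·log₂(0.11) = 0.3503
−0.18·log₂(0.18) = 0.4453
−0.24·log₂(0.24) = 0.4941
−0.07·log₂(0.07) = 0.2686
−0.08·log₂(0.08) = 0.2915
Sum ≈ 2.6626 → 2.6626 bits.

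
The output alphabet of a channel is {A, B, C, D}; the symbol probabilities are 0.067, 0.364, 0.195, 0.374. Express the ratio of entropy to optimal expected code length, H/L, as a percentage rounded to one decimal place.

Entropy H = −Σ p log₂ p ≈ 1.7826 bits.
Huffman merges: 67/1000+39/200→131/500; 131/500+91/250→313/500; 187/500+313/500→1. L = 236/125 ≈ 1.8880.
Efficiency = H/L = 1.7826/1.8880 = 94.4%.

94.4%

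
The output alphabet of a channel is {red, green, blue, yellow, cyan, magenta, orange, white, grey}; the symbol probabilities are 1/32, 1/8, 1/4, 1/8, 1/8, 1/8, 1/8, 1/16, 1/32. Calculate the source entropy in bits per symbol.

2.9375 bits

Each probability is a power of 1/2, so log₂(1/p) is an integer.
H = Σ p·log₂(1/p) = 1/32·5 + 1/8·3 + 1/4·2 + 1/8·3 + 1/8·3 + 1/8·3 + 1/8·3 + 1/16·4 + 1/32·5 = 2.9375 bits.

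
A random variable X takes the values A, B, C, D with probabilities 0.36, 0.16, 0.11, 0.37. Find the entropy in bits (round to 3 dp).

1.835 bits

H = −Σ pᵢ log₂ pᵢ.
−0.36·log₂(0.36) = 0.5306
−0.16·log₂(0.16) = 0.4230
−0.11·log₂(0.11) = 0.3503
−0.37·log₂(0.37) = 0.5307
Sum ≈ 1.8346 → 1.835 bits.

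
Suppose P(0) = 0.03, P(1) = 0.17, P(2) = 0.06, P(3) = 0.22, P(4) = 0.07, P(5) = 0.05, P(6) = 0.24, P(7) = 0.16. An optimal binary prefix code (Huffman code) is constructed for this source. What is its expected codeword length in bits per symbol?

Repeatedly combine the two least-probable nodes; the expected code length is the sum of the merged weights.
merge 3/100 + 1/20 → 2/25
merge 3/50 + 7/100 → 13/100
merge 2/25 + 13/100 → 21/100
merge 4/25 + 17/100 → 33/100
merge 21/100 + 11/50 → 43/100
merge 6/25 + 33/100 → 57/100
merge 43/100 + 57/100 → 1
L = 2/25 + 13/100 + 21/100 + 33/100 + 43/100 + 57/100 + 1 = 11/4 = 2.75 bits/symbol.

2.75 bits/symbol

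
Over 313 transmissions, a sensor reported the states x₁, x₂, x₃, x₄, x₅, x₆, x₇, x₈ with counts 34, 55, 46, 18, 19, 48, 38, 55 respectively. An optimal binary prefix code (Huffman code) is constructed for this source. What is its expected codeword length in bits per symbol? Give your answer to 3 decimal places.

2.942 bits/symbol

Probabilities are the counts divided by 313.
Repeatedly combine the two least-probable nodes; the expected code length is the sum of the merged weights.
merge 18/313 + 19/313 → 37/313
merge 34/313 + 37/313 → 71/313
merge 38/313 + 46/313 → 84/313
merge 48/313 + 55/313 → 103/313
merge 55/313 + 71/313 → 126/313
merge 84/313 + 103/313 → 187/313
merge 126/313 + 187/313 → 1
L = 37/313 + 71/313 + 84/313 + 103/313 + 126/313 + 187/313 + 1 = 921/313 ≈ 2.942 bits/symbol.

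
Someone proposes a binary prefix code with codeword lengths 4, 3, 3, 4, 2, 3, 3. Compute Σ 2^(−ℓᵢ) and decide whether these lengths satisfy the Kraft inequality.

With common denominator 2^4 = 16: Σ 2^(−ℓᵢ) = 1/16 + 2/16 + 2/16 + 1/16 + 4/16 + 2/16 + 2/16 = 14/16 = 0.875.
Kraft's inequality requires Σ ≤ 1; here Σ = 0.875 ≤ 1, so such a prefix code exists.

0.875; yes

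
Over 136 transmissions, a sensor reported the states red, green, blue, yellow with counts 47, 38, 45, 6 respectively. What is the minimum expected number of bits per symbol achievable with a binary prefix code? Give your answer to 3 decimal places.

1.978 bits/symbol

Probabilities are the counts divided by 136.
Repeatedly combine the two least-probable nodes; the expected code length is the sum of the merged weights.
merge 3/68 + 19/68 → 11/34
merge 11/34 + 45/136 → 89/136
merge 47/136 + 89/136 → 1
L = 11/34 + 89/136 + 1 = 269/136 ≈ 1.978 bits/symbol.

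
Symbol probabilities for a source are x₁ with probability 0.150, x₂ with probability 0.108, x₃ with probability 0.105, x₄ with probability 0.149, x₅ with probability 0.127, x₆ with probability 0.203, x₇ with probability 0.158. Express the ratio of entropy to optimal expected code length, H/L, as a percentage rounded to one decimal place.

Entropy H = −Σ p log₂ p ≈ 2.7737 bits.
Huffman merges: 21/200+27/250→213/1000; 127/1000+149/1000→69/250; 3/20+79/500→77/250; 203/1000+213/1000→52/125; 69/250+77/250→73/125; 52/125+73/125→1. L = 2797/1000 ≈ 2.7970.
Efficiency = H/L = 2.7737/2.7970 = 99.2%.

99.2%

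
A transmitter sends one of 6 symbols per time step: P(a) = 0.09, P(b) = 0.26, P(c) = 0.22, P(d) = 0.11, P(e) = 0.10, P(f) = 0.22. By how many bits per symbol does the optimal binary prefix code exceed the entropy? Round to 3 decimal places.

0.028 bits

Entropy H = −Σ p log₂ p ≈ 2.4616 bits.
Huffman merges: 9/100+1/10→19/100; 11/100+19/100→3/10; 11/50+11/50→11/25; 13/50+3/10→14/25; 11/25+14/25→1. L = 249/100 ≈ 2.4900.
L − H = 2.4900 − 2.4616 = 0.028 bits.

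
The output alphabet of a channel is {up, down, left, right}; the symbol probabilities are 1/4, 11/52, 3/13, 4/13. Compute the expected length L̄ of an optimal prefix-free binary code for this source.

Repeatedly combine the two least-probable nodes; the expected code length is the sum of the merged weights.
merge 11/52 + 3/13 → 23/52
merge 1/4 + 4/13 → 29/52
merge 23/52 + 29/52 → 1
L = 23/52 + 29/52 + 1 = 2 bits/symbol.

2 bits/symbol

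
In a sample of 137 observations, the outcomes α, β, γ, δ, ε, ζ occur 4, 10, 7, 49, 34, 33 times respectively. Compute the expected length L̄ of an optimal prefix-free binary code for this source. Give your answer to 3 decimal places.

2.234 bits/symbol

Probabilities are the counts divided by 137.
Repeatedly combine the two least-probable nodes; the expected code length is the sum of the merged weights.
merge 4/137 + 7/137 → 11/137
merge 10/137 + 11/137 → 21/137
merge 21/137 + 33/137 → 54/137
merge 34/137 + 49/137 → 83/137
merge 54/137 + 83/137 → 1
L = 11/137 + 21/137 + 54/137 + 83/137 + 1 = 306/137 ≈ 2.234 bits/symbol.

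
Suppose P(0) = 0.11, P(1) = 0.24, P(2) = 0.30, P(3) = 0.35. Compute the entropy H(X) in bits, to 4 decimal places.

H = −Σ pᵢ log₂ pᵢ.
−0.11·log₂(0.11) = 0.3503
−0.24·log₂(0.24) = 0.4941
−0.30·log₂(0.30) = 0.5211
−0.35·log₂(0.35) = 0.5301
Sum ≈ 1.8956 → 1.8956 bits.

1.8956 bits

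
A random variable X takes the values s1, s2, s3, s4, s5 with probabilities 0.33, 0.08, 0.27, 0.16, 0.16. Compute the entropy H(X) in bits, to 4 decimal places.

H = −Σ pᵢ log₂ pᵢ.
−0.33·log₂(0.33) = 0.5278
−0.08·log₂(0.08) = 0.2915
−0.27·log₂(0.27) = 0.5100
−0.16·log₂(0.16) = 0.4230
−0.16·log₂(0.16) = 0.4230
Sum ≈ 2.1754 → 2.1754 bits.

2.1754 bits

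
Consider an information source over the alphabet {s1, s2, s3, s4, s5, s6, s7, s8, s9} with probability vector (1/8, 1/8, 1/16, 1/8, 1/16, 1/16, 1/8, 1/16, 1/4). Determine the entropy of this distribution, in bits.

3 bits

Each probability is a power of 1/2, so log₂(1/p) is an integer.
H = Σ p·log₂(1/p) = 1/8·3 + 1/8·3 + 1/16·4 + 1/8·3 + 1/16·4 + 1/16·4 + 1/8·3 + 1/16·4 + 1/4·2 = 3 bits.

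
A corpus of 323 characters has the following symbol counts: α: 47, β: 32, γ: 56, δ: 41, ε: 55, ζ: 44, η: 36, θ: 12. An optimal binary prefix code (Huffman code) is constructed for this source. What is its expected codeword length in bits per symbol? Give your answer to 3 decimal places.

2.963 bits/symbol

Probabilities are the counts divided by 323.
Repeatedly combine the two least-probable nodes; the expected code length is the sum of the merged weights.
merge 12/323 + 32/323 → 44/323
merge 36/323 + 41/323 → 77/323
merge 44/323 + 44/323 → 88/323
merge 47/323 + 55/323 → 6/19
merge 56/323 + 77/323 → 7/17
merge 88/323 + 6/19 → 10/17
merge 7/17 + 10/17 → 1
L = 44/323 + 77/323 + 88/323 + 6/19 + 7/17 + 10/17 + 1 = 957/323 ≈ 2.963 bits/symbol.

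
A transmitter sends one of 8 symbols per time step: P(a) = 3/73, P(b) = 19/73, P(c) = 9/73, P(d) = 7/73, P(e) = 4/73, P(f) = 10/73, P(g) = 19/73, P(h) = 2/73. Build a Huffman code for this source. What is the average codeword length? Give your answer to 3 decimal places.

2.671 bits/symbol

Repeatedly combine the two least-probable nodes; the expected code length is the sum of the merged weights.
merge 2/73 + 3/73 → 5/73
merge 4/73 + 5/73 → 9/73
merge 7/73 + 9/73 → 16/73
merge 9/73 + 10/73 → 19/73
merge 16/73 + 19/73 → 35/73
merge 19/73 + 19/73 → 38/73
merge 35/73 + 38/73 → 1
L = 5/73 + 9/73 + 16/73 + 19/73 + 35/73 + 38/73 + 1 = 195/73 ≈ 2.671 bits/symbol.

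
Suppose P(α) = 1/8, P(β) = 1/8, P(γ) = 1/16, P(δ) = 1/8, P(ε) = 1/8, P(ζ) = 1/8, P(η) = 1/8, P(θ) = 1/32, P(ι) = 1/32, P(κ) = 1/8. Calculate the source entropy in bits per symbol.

3.1875 bits

Each probability is a power of 1/2, so log₂(1/p) is an integer.
H = Σ p·log₂(1/p) = 1/8·3 + 1/8·3 + 1/16·4 + 1/8·3 + 1/8·3 + 1/8·3 + 1/8·3 + 1/32·5 + 1/32·5 + 1/8·3 = 3.1875 bits.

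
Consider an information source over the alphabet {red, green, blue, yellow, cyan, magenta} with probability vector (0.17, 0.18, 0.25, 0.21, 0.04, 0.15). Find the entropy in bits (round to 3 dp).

H = −Σ pᵢ log₂ pᵢ.
−0.17·log₂(0.17) = 0.4346
−0.18·log₂(0.18) = 0.4453
−0.25·log₂(0.25) = 0.5000
−0.21·log₂(0.21) = 0.4728
−0.04·log₂(0.04) = 0.1858
−0.15·log₂(0.15) = 0.4105
Sum ≈ 2.4490 → 2.449 bits.

2.449 bits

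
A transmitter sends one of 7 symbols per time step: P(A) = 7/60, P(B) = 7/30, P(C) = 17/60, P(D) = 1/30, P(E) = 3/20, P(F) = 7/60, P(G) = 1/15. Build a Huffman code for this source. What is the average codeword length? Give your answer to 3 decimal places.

2.583 bits/symbol

Repeatedly combine the two least-probable nodes; the expected code length is the sum of the merged weights.
merge 1/30 + 1/15 → 1/10
merge 1/10 + 7/60 → 13/60
merge 7/60 + 3/20 → 4/15
merge 13/60 + 7/30 → 9/20
merge 4/15 + 17/60 → 11/20
merge 9/20 + 11/20 → 1
L = 1/10 + 13/60 + 4/15 + 9/20 + 11/20 + 1 = 31/12 ≈ 2.583 bits/symbol.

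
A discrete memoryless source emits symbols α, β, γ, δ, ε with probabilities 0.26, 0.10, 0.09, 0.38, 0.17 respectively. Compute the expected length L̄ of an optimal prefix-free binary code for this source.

2.17 bits/symbol

Repeatedly combine the two least-probable nodes; the expected code length is the sum of the merged weights.
merge 9/100 + 1/10 → 19/100
merge 17/100 + 19/100 → 9/25
merge 13/50 + 9/25 → 31/50
merge 19/50 + 31/50 → 1
L = 19/100 + 9/25 + 31/50 + 1 = 217/100 = 2.17 bits/symbol.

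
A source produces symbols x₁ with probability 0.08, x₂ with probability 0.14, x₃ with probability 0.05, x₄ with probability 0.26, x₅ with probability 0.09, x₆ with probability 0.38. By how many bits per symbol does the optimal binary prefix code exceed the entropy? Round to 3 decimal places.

0.077 bits

Entropy H = −Σ p log₂ p ≈ 2.2531 bits.
Huffman merges: 1/20+2/25→13/100; 9/100+13/100→11/50; 7/50+11/50→9/25; 13/50+9/25→31/50; 19/50+31/50→1. L = 233/100 ≈ 2.3300.
L − H = 2.3300 − 2.2531 = 0.077 bits.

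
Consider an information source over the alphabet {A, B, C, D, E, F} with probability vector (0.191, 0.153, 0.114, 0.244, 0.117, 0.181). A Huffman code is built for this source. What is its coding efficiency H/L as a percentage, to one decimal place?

98.7%

Entropy H = −Σ p log₂ p ≈ 2.5328 bits.
Huffman merges: 57/500+117/1000→231/1000; 153/1000+181/1000→167/500; 191/1000+231/1000→211/500; 61/250+167/500→289/500; 211/500+289/500→1. L = 513/200 ≈ 2.5650.
Efficiency = H/L = 2.5328/2.5650 = 98.7%.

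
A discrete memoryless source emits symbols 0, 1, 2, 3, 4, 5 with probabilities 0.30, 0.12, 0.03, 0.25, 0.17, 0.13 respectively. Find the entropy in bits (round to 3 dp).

H = −Σ pᵢ log₂ pᵢ.
−0.30·log₂(0.30) = 0.5211
−0.12·log₂(0.12) = 0.3671
−0.03·log₂(0.03) = 0.1518
−0.25·log₂(0.25) = 0.5000
−0.17·log₂(0.17) = 0.4346
−0.13·log₂(0.13) = 0.3826
Sum ≈ 2.3572 → 2.357 bits.

2.357 bits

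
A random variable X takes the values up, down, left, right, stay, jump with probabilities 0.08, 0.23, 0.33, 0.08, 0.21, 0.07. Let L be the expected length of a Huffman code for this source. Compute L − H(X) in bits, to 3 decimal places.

0.040 bits

Entropy H = −Σ p log₂ p ≈ 2.3399 bits.
Huffman merges: 7/100+2/25→3/20; 2/25+3/20→23/100; 21/100+23/100→11/25; 23/100+33/100→14/25; 11/25+14/25→1. L = 119/50 ≈ 2.3800.
L − H = 2.3800 − 2.3399 = 0.040 bits.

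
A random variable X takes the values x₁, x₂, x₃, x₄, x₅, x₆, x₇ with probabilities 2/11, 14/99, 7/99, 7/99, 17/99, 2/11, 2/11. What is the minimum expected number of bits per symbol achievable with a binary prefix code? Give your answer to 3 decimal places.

2.778 bits/symbol

Repeatedly combine the two least-probable nodes; the expected code length is the sum of the merged weights.
merge 7/99 + 7/99 → 14/99
merge 14/99 + 14/99 → 28/99
merge 17/99 + 2/11 → 35/99
merge 2/11 + 2/11 → 4/11
merge 28/99 + 35/99 → 7/11
merge 4/11 + 7/11 → 1
L = 14/99 + 28/99 + 35/99 + 4/11 + 7/11 + 1 = 25/9 ≈ 2.778 bits/symbol.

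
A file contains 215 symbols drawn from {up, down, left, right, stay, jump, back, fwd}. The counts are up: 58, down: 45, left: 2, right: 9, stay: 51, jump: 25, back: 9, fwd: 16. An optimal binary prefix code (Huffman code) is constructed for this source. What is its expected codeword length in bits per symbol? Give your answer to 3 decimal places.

2.595 bits/symbol

Probabilities are the counts divided by 215.
Repeatedly combine the two least-probable nodes; the expected code length is the sum of the merged weights.
merge 2/215 + 9/215 → 11/215
merge 9/215 + 11/215 → 4/43
merge 16/215 + 4/43 → 36/215
merge 5/43 + 36/215 → 61/215
merge 9/43 + 51/215 → 96/215
merge 58/215 + 61/215 → 119/215
merge 96/215 + 119/215 → 1
L = 11/215 + 4/43 + 36/215 + 61/215 + 96/215 + 119/215 + 1 = 558/215 ≈ 2.595 bits/symbol.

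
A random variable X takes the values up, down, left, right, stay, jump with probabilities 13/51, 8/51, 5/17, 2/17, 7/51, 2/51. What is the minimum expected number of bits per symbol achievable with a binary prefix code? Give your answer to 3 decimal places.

2.451 bits/symbol

Repeatedly combine the two least-probable nodes; the expected code length is the sum of the merged weights.
merge 2/51 + 2/17 → 8/51
merge 7/51 + 8/51 → 5/17
merge 8/51 + 13/51 → 7/17
merge 5/17 + 5/17 → 10/17
merge 7/17 + 10/17 → 1
L = 8/51 + 5/17 + 7/17 + 10/17 + 1 = 125/51 ≈ 2.451 bits/symbol.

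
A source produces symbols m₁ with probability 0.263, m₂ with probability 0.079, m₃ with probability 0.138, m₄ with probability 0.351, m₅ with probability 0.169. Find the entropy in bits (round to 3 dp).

2.154 bits

H = −Σ pᵢ log₂ pᵢ.
−0.263·log₂(0.263) = 0.5068
−0.079·log₂(0.079) = 0.2893
−0.138·log₂(0.138) = 0.3943
−0.351·log₂(0.351) = 0.5302
−0.169·log₂(0.169) = 0.4335
Sum ≈ 2.1540 → 2.154 bits.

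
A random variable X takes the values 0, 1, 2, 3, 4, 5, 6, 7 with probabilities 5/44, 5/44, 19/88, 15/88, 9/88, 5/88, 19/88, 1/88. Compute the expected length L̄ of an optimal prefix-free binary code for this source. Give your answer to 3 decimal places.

2.807 bits/symbol

Repeatedly combine the two least-probable nodes; the expected code length is the sum of the merged weights.
merge 1/88 + 5/88 → 3/44
merge 3/44 + 9/88 → 15/88
merge 5/44 + 5/44 → 5/22
merge 15/88 + 15/88 → 15/44
merge 19/88 + 19/88 → 19/44
merge 5/22 + 15/44 → 25/44
merge 19/44 + 25/44 → 1
L = 3/44 + 15/88 + 5/22 + 15/44 + 19/44 + 25/44 + 1 = 247/88 ≈ 2.807 bits/symbol.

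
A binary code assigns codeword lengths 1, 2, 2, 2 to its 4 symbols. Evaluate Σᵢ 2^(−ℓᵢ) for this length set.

With common denominator 2^2 = 4: Σ 2^(−ℓᵢ) = 2/4 + 1/4 + 1/4 + 1/4 = 5/4 = 1.25.

1.25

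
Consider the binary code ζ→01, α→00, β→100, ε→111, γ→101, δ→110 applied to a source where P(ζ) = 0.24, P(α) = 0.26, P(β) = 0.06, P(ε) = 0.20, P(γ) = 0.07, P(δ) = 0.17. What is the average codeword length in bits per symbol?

2.5 bits/symbol

L̄ = Σ pᵢ·ℓᵢ = 0.24·2 + 0.26·2 + 0.06·3 + 0.20·3 + 0.07·3 + 0.17·3 = 2.5 bits/symbol.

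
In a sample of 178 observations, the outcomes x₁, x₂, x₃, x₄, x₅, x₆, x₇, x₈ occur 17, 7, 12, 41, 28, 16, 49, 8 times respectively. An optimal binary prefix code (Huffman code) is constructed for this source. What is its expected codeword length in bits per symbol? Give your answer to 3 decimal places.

2.730 bits/symbol

Probabilities are the counts divided by 178.
Repeatedly combine the two least-probable nodes; the expected code length is the sum of the merged weights.
merge 7/178 + 4/89 → 15/178
merge 6/89 + 15/178 → 27/178
merge 8/89 + 17/178 → 33/178
merge 27/178 + 14/89 → 55/178
merge 33/178 + 41/178 → 37/89
merge 49/178 + 55/178 → 52/89
merge 37/89 + 52/89 → 1
L = 15/178 + 27/178 + 33/178 + 55/178 + 37/89 + 52/89 + 1 = 243/89 ≈ 2.730 bits/symbol.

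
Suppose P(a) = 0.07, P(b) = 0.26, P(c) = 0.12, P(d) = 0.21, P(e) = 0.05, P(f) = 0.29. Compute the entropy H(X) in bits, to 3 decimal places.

H = −Σ pᵢ log₂ pᵢ.
−0.07·log₂(0.07) = 0.2686
−0.26·log₂(0.26) = 0.5053
−0.12·log₂(0.12) = 0.3671
−0.21·log₂(0.21) = 0.4728
−0.05·log₂(0.05) = 0.2161
−0.29·log₂(0.29) = 0.5179
Sum ≈ 2.3477 → 2.348 bits.

2.348 bits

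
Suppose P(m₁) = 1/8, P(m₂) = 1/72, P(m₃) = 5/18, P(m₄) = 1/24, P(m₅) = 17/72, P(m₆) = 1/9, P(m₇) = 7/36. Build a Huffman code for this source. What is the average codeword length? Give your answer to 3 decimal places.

Repeatedly combine the two least-probable nodes; the expected code length is the sum of the merged weights.
merge 1/72 + 1/24 → 1/18
merge 1/18 + 1/9 → 1/6
merge 1/8 + 1/6 → 7/24
merge 7/36 + 17/72 → 31/72
merge 5/18 + 7/24 → 41/72
merge 31/72 + 41/72 → 1
L = 1/18 + 1/6 + 7/24 + 31/72 + 41/72 + 1 = 181/72 ≈ 2.514 bits/symbol.

2.514 bits/symbol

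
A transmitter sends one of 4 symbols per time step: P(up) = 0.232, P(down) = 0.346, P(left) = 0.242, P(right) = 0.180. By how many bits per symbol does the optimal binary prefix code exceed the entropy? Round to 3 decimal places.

Entropy H = −Σ p log₂ p ≈ 1.9595 bits.
Huffman merges: 9/50+29/125→103/250; 121/500+173/500→147/250; 103/250+147/250→1. L = 2 ≈ 2.0000.
L − H = 2.0000 − 1.9595 = 0.041 bits.

0.041 bits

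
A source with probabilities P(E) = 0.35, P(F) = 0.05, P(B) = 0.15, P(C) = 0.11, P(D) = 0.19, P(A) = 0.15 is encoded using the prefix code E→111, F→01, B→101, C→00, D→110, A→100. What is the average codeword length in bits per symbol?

L̄ = Σ pᵢ·ℓᵢ = 0.35·3 + 0.05·2 + 0.15·3 + 0.11·2 + 0.19·3 + 0.15·3 = 2.84 bits/symbol.

2.84 bits/symbol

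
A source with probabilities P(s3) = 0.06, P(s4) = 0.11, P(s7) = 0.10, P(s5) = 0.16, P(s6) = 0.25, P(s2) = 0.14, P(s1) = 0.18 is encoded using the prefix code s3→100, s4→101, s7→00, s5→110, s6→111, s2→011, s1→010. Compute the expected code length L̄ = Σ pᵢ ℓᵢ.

2.9 bits/symbol

L̄ = Σ pᵢ·ℓᵢ = 0.06·3 + 0.11·3 + 0.10·2 + 0.16·3 + 0.25·3 + 0.14·3 + 0.18·3 = 2.9 bits/symbol.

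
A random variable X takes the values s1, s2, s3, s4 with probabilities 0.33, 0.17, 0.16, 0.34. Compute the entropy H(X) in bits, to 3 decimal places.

1.915 bits

H = −Σ pᵢ log₂ pᵢ.
−0.33·log₂(0.33) = 0.5278
−0.17·log₂(0.17) = 0.4346
−0.16·log₂(0.16) = 0.4230
−0.34·log₂(0.34) = 0.5292
Sum ≈ 1.9146 → 1.915 bits.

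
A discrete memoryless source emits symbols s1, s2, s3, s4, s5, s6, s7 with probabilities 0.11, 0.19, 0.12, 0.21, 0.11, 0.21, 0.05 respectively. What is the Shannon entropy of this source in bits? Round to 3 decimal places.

2.685 bits

H = −Σ pᵢ log₂ pᵢ.
−0.11·log₂(0.11) = 0.3503
−0.19·log₂(0.19) = 0.4552
−0.12·log₂(0.12) = 0.3671
−0.21·log₂(0.21) = 0.4728
−0.11·log₂(0.11) = 0.3503
−0.21·log₂(0.21) = 0.4728
−0.05·log₂(0.05) = 0.2161
Sum ≈ 2.6846 → 2.685 bits.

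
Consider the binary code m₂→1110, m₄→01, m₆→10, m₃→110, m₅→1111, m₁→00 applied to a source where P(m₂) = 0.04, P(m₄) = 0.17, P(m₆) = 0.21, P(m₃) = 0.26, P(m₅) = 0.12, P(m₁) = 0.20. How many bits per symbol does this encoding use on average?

2.58 bits/symbol

L̄ = Σ pᵢ·ℓᵢ = 0.04·4 + 0.17·2 + 0.21·2 + 0.26·3 + 0.12·4 + 0.20·2 = 2.58 bits/symbol.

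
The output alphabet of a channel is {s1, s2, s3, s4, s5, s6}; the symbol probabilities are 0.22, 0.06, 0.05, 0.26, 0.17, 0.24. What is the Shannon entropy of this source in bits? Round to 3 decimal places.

2.374 bits

H = −Σ pᵢ log₂ pᵢ.
−0.22·log₂(0.22) = 0.4806
−0.06·log₂(0.06) = 0.2435
−0.05·log₂(0.05) = 0.2161
−0.26·log₂(0.26) = 0.5053
−0.17·log₂(0.17) = 0.4346
−0.24·log₂(0.24) = 0.4941
Sum ≈ 2.3742 → 2.374 bits.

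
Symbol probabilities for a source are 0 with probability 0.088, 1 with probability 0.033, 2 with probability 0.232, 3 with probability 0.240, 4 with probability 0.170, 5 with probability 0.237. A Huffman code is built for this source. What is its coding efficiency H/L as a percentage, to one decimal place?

Entropy H = −Σ p log₂ p ≈ 2.3810 bits.
Huffman merges: 33/1000+11/125→121/1000; 121/1000+17/100→291/1000; 29/125+237/1000→469/1000; 6/25+291/1000→531/1000; 469/1000+531/1000→1. L = 603/250 ≈ 2.4120.
Efficiency = H/L = 2.3810/2.4120 = 98.7%.

98.7%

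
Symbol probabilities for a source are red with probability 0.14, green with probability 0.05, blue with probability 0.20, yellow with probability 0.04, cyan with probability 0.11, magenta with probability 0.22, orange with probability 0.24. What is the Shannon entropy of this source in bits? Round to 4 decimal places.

H = −Σ pᵢ log₂ pᵢ.
−0.14·log₂(0.14) = 0.3971
−0.05·log₂(0.05) = 0.2161
−0.20·log₂(0.20) = 0.4644
−0.04·log₂(0.04) = 0.1858
−0.11·log₂(0.11) = 0.3503
−0.22·log₂(0.22) = 0.4806
−0.24·log₂(0.24) = 0.4941
Sum ≈ 2.5883 → 2.5883 bits.

2.5883 bits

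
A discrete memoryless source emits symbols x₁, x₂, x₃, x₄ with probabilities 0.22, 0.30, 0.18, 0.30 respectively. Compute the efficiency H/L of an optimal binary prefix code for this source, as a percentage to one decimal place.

98.4%

Entropy H = −Σ p log₂ p ≈ 1.9681 bits.
Huffman merges: 9/50+11/50→2/5; 3/10+3/10→3/5; 2/5+3/5→1. L = 2 ≈ 2.0000.
Efficiency = H/L = 1.9681/2.0000 = 98.4%.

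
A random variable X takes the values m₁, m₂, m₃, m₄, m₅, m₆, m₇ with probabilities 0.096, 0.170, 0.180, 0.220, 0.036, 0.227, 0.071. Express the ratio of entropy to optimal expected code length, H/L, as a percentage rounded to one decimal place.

Entropy H = −Σ p log₂ p ≈ 2.6142 bits.
Huffman merges: 9/250+71/1000→107/1000; 12/125+107/1000→203/1000; 17/100+9/50→7/20; 203/1000+11/50→423/1000; 227/1000+7/20→577/1000; 423/1000+577/1000→1. L = 133/50 ≈ 2.6600.
Efficiency = H/L = 2.6142/2.6600 = 98.3%.

98.3%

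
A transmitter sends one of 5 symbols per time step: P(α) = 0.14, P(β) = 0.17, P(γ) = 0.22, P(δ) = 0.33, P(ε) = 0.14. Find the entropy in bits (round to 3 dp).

H = −Σ pᵢ log₂ pᵢ.
−0.14·log₂(0.14) = 0.3971
−0.17·log₂(0.17) = 0.4346
−0.22·log₂(0.22) = 0.4806
−0.33·log₂(0.33) = 0.5278
−0.14·log₂(0.14) = 0.3971
Sum ≈ 2.2372 → 2.237 bits.

2.237 bits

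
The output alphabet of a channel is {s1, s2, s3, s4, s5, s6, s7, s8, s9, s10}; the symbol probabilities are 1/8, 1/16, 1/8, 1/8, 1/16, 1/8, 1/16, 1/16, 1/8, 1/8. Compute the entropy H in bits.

3.25 bits

Each probability is a power of 1/2, so log₂(1/p) is an integer.
H = Σ p·log₂(1/p) = 1/8·3 + 1/16·4 + 1/8·3 + 1/8·3 + 1/16·4 + 1/8·3 + 1/16·4 + 1/16·4 + 1/8·3 + 1/8·3 = 3.25 bits.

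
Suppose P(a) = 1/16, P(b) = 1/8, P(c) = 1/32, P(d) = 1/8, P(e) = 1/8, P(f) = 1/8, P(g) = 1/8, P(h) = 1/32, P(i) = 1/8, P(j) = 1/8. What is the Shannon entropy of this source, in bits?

3.1875 bits

Each probability is a power of 1/2, so log₂(1/p) is an integer.
H = Σ p·log₂(1/p) = 1/16·4 + 1/8·3 + 1/32·5 + 1/8·3 + 1/8·3 + 1/8·3 + 1/8·3 + 1/32·5 + 1/8·3 + 1/8·3 = 3.1875 bits.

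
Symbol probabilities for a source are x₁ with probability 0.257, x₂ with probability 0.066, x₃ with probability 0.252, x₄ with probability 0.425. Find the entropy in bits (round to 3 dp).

1.788 bits

H = −Σ pᵢ log₂ pᵢ.
−0.257·log₂(0.257) = 0.5038
−0.066·log₂(0.066) = 0.2588
−0.252·log₂(0.252) = 0.5011
−0.425·log₂(0.425) = 0.5246
Sum ≈ 1.7883 → 1.788 bits.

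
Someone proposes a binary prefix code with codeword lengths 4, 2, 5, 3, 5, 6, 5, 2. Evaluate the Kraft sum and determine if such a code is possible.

With common denominator 2^6 = 64: Σ 2^(−ℓᵢ) = 4/64 + 16/64 + 2/64 + 8/64 + 2/64 + 1/64 + 2/64 + 16/64 = 51/64 = 0.796875.
Kraft's inequality requires Σ ≤ 1; here Σ = 0.796875 ≤ 1, so such a prefix code exists.

0.796875; yes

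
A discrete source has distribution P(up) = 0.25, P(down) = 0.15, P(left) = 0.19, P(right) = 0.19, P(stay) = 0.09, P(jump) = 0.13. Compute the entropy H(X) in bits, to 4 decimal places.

H = −Σ pᵢ log₂ pᵢ.
−0.25·log₂(0.25) = 0.5000
−0.15·log₂(0.15) = 0.4105
−0.19·log₂(0.19) = 0.4552
−0.19·log₂(0.19) = 0.4552
−0.09·log₂(0.09) = 0.3127
−0.13·log₂(0.13) = 0.3826
Sum ≈ 2.5163 → 2.5163 bits.

2.5163 bits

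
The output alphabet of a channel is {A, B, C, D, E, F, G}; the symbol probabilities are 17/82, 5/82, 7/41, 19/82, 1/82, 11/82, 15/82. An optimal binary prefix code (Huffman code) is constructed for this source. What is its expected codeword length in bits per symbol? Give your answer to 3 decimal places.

Repeatedly combine the two least-probable nodes; the expected code length is the sum of the merged weights.
merge 1/82 + 5/82 → 3/41
merge 3/41 + 11/82 → 17/82
merge 7/41 + 15/82 → 29/82
merge 17/82 + 17/82 → 17/41
merge 19/82 + 29/82 → 24/41
merge 17/41 + 24/41 → 1
L = 3/41 + 17/82 + 29/82 + 17/41 + 24/41 + 1 = 108/41 ≈ 2.634 bits/symbol.

2.634 bits/symbol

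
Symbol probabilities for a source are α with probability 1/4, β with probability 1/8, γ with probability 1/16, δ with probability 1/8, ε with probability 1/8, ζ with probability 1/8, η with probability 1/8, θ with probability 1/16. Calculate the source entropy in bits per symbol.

Each probability is a power of 1/2, so log₂(1/p) is an integer.
H = Σ p·log₂(1/p) = 1/4·2 + 1/8·3 + 1/16·4 + 1/8·3 + 1/8·3 + 1/8·3 + 1/8·3 + 1/16·4 = 2.875 bits.

2.875 bits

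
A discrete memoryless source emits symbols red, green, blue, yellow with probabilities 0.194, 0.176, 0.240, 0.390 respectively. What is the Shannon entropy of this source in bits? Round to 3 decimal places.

H = −Σ pᵢ log₂ pᵢ.
−0.194·log₂(0.194) = 0.4590
−0.176·log₂(0.176) = 0.4411
−0.240·log₂(0.240) = 0.4941
−0.390·log₂(0.390) = 0.5298
Sum ≈ 1.9240 → 1.924 bits.

1.924 bits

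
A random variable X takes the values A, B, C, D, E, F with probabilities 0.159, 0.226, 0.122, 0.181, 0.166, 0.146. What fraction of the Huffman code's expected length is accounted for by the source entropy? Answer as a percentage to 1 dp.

Entropy H = −Σ p log₂ p ≈ 2.5587 bits.
Huffman merges: 61/500+73/500→67/250; 159/1000+83/500→13/40; 181/1000+113/500→407/1000; 67/250+13/40→593/1000; 407/1000+593/1000→1. L = 2593/1000 ≈ 2.5930.
Efficiency = H/L = 2.5587/2.5930 = 98.7%.

98.7%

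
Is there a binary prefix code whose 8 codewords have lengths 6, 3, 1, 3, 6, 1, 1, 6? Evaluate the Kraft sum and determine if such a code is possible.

With common denominator 2^6 = 64: Σ 2^(−ℓᵢ) = 1/64 + 8/64 + 32/64 + 8/64 + 1/64 + 32/64 + 32/64 + 1/64 = 115/64 = 1.796875.
Kraft's inequality requires Σ ≤ 1; here Σ = 1.796875 > 1, so no such prefix code exists.

1.796875; no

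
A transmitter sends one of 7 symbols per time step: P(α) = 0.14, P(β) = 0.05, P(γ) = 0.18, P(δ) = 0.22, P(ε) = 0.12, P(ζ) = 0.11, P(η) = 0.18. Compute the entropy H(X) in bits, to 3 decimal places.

H = −Σ pᵢ log₂ pᵢ.
−0.14·log₂(0.14) = 0.3971
−0.05·log₂(0.05) = 0.2161
−0.18·log₂(0.18) = 0.4453
−0.22·log₂(0.22) = 0.4806
−0.12·log₂(0.12) = 0.3671
−0.11·log₂(0.11) = 0.3503
−0.18·log₂(0.18) = 0.4453
Sum ≈ 2.7017 → 2.702 bits.

2.702 bits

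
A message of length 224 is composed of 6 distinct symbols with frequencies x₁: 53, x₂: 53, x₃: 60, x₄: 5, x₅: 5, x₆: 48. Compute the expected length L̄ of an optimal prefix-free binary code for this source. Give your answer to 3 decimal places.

Probabilities are the counts divided by 224.
Repeatedly combine the two least-probable nodes; the expected code length is the sum of the merged weights.
merge 5/224 + 5/224 → 5/112
merge 5/112 + 3/14 → 29/112
merge 53/224 + 53/224 → 53/112
merge 29/112 + 15/56 → 59/112
merge 53/112 + 59/112 → 1
L = 5/112 + 29/112 + 53/112 + 59/112 + 1 = 129/56 ≈ 2.304 bits/symbol.

2.304 bits/symbol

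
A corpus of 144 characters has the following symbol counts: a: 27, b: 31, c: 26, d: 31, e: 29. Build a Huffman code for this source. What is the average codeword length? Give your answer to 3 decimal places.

2.368 bits/symbol

Probabilities are the counts divided by 144.
Repeatedly combine the two least-probable nodes; the expected code length is the sum of the merged weights.
merge 13/72 + 3/16 → 53/144
merge 29/144 + 31/144 → 5/12
merge 31/144 + 53/144 → 7/12
merge 5/12 + 7/12 → 1
L = 53/144 + 5/12 + 7/12 + 1 = 341/144 ≈ 2.368 bits/symbol.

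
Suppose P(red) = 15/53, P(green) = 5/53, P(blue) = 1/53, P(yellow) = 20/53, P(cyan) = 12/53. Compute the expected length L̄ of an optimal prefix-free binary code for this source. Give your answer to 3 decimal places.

Repeatedly combine the two least-probable nodes; the expected code length is the sum of the merged weights.
merge 1/53 + 5/53 → 6/53
merge 6/53 + 12/53 → 18/53
merge 15/53 + 18/53 → 33/53
merge 20/53 + 33/53 → 1
L = 6/53 + 18/53 + 33/53 + 1 = 110/53 ≈ 2.075 bits/symbol.

2.075 bits/symbol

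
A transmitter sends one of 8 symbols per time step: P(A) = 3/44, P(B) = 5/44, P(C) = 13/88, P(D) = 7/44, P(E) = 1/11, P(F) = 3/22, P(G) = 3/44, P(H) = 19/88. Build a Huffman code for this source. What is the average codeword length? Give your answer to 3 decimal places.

2.920 bits/symbol

Repeatedly combine the two least-probable nodes; the expected code length is the sum of the merged weights.
merge 3/44 + 3/44 → 3/22
merge 1/11 + 5/44 → 9/44
merge 3/22 + 3/22 → 3/11
merge 13/88 + 7/44 → 27/88
merge 9/44 + 19/88 → 37/88
merge 3/11 + 27/88 → 51/88
merge 37/88 + 51/88 → 1
L = 3/22 + 9/44 + 3/11 + 27/88 + 37/88 + 51/88 + 1 = 257/88 ≈ 2.920 bits/symbol.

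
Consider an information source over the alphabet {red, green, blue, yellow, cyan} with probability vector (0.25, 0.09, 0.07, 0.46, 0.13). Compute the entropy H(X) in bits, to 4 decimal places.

1.9792 bits

H = −Σ pᵢ log₂ pᵢ.
−0.25·log₂(0.25) = 0.5000
−0.09·log₂(0.09) = 0.3127
−0.07·log₂(0.07) = 0.2686
−0.46·log₂(0.46) = 0.5153
−0.13·log₂(0.13) = 0.3826
Sum ≈ 1.9792 → 1.9792 bits.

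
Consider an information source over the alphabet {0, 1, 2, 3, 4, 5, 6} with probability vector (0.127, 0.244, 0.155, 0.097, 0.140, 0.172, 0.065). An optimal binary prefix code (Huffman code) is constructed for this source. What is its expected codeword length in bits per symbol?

2.746 bits/symbol

Repeatedly combine the two least-probable nodes; the expected code length is the sum of the merged weights.
merge 13/200 + 97/1000 → 81/500
merge 127/1000 + 7/50 → 267/1000
merge 31/200 + 81/500 → 317/1000
merge 43/250 + 61/250 → 52/125
merge 267/1000 + 317/1000 → 73/125
merge 52/125 + 73/125 → 1
L = 81/500 + 267/1000 + 317/1000 + 52/125 + 73/125 + 1 = 1373/500 = 2.746 bits/symbol.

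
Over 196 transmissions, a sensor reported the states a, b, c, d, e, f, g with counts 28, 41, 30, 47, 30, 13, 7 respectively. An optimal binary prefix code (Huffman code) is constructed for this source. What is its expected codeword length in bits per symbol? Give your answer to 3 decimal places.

Probabilities are the counts divided by 196.
Repeatedly combine the two least-probable nodes; the expected code length is the sum of the merged weights.
merge 1/28 + 13/196 → 5/49
merge 5/49 + 1/7 → 12/49
merge 15/98 + 15/98 → 15/49
merge 41/196 + 47/196 → 22/49
merge 12/49 + 15/49 → 27/49
merge 22/49 + 27/49 → 1
L = 5/49 + 12/49 + 15/49 + 22/49 + 27/49 + 1 = 130/49 ≈ 2.653 bits/symbol.

2.653 bits/symbol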